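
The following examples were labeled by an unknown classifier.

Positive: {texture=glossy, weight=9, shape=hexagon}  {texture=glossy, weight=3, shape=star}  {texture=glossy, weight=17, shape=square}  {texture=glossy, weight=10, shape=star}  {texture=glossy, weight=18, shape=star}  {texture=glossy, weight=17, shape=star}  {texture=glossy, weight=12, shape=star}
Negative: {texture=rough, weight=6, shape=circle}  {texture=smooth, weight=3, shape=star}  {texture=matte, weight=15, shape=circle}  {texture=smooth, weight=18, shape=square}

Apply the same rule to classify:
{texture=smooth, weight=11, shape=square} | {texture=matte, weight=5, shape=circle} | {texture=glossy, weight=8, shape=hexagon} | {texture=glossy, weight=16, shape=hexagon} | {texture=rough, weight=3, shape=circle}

The rule appears to be: texture is glossy.
{texture=smooth, weight=11, shape=square}: Negative (texture is smooth).
{texture=matte, weight=5, shape=circle}: Negative (texture is matte).
{texture=glossy, weight=8, shape=hexagon}: Positive (texture is glossy).
{texture=glossy, weight=16, shape=hexagon}: Positive (texture is glossy).
{texture=rough, weight=3, shape=circle}: Negative (texture is rough).

Negative, Negative, Positive, Positive, Negative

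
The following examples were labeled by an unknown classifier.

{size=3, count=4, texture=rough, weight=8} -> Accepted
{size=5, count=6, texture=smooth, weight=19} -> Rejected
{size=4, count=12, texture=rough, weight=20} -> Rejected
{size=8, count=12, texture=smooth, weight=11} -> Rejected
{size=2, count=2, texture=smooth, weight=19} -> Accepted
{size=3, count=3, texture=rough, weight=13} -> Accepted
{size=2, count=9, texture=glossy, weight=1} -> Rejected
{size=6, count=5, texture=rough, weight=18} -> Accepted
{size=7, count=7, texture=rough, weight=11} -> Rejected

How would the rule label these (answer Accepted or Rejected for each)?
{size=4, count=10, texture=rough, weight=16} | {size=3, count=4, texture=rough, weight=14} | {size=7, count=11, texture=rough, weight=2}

The common property of the 'Accepted' items is: count ≤ 5. No 'Rejected' item has it.
{size=4, count=10, texture=rough, weight=16}: count = 10 — does not fit, so Rejected.
{size=3, count=4, texture=rough, weight=14}: count = 4 — fits, so Accepted.
{size=7, count=11, texture=rough, weight=2}: count = 11 — does not fit, so Rejected.

Rejected, Accepted, Rejected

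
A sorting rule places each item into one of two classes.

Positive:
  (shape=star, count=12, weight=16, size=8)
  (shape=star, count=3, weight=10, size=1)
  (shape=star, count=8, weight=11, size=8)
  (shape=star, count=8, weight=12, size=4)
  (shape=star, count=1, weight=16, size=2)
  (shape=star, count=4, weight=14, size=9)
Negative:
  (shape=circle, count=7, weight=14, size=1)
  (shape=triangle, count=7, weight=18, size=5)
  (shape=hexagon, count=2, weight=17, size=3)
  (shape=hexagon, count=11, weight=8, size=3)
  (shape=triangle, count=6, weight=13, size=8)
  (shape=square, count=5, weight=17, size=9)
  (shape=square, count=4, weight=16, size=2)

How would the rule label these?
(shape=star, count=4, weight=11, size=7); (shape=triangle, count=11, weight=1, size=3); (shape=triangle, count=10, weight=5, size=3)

Positive, Negative, Negative

The simplest hypothesis consistent with all the labels is: shape is star.
Positive: (shape=star, count=4, weight=11, size=7), since shape is star.
Negative: (shape=triangle, count=11, weight=1, size=3), since shape is triangle.
Negative: (shape=triangle, count=10, weight=5, size=3), since shape is triangle.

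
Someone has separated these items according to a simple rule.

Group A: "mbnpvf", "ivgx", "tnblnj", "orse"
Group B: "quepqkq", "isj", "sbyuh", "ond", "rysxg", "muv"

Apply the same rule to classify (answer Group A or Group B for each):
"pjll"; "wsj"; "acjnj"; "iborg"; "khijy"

Rule: even length. This holds for each 'Group A' example and fails for each 'Group B' one.
"pjll" — length 4, hence Group A. "wsj" — length 3, hence Group B. "acjnj" — length 5, hence Group B. "iborg" — length 5, hence Group B. "khijy" — length 5, hence Group B.

Group A, Group B, Group B, Group B, Group B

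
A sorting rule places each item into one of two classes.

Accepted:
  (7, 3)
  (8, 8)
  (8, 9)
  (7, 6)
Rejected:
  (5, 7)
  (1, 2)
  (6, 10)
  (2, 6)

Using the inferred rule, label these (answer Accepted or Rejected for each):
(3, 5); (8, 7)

The distinguishing property — first ≥ 7 — holds for all the 'Accepted' cases and none of the 'Rejected' cases.
(3, 5) — first 3, hence Rejected. (8, 7) — first 8, hence Accepted.

Rejected, Accepted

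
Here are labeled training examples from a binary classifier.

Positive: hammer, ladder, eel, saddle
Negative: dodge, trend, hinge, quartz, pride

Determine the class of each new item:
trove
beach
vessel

Negative, Negative, Positive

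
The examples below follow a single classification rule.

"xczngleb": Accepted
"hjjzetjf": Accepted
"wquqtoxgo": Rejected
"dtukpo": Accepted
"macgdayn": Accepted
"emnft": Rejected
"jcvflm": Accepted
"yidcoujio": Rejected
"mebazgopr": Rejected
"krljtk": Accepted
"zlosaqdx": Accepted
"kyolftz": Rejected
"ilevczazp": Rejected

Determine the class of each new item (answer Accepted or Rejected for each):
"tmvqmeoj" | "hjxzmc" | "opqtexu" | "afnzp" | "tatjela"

The classifier is using: even length.
"tmvqmeoj": Accepted (length 8).
"hjxzmc": Accepted (length 6).
"opqtexu": Rejected (length 7).
"afnzp": Rejected (length 5).
"tatjela": Rejected (length 7).

Accepted, Accepted, Rejected, Rejected, Rejected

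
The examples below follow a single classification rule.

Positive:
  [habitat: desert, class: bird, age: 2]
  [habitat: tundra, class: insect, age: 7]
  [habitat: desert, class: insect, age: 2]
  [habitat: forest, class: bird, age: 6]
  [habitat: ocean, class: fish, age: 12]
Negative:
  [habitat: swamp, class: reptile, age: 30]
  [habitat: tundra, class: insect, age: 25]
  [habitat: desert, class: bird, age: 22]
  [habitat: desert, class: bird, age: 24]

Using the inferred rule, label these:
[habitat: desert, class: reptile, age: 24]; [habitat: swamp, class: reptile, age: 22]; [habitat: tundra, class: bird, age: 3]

Negative, Negative, Positive

The classifier is using: age ≤ 12.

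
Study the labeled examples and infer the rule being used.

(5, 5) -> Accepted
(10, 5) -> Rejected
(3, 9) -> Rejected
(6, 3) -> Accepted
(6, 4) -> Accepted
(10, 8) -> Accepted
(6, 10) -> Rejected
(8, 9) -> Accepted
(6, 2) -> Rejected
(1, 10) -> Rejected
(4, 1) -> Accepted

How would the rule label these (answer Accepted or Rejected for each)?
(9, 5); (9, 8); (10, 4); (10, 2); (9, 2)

Every 'Accepted' example satisfies: |first − second| ≤ 3. None of the 'Rejected' examples do.
(9, 5): |9−5| = 4, does not fit → Rejected.
(9, 8): |9−8| = 1, has this property → Accepted.
(10, 4): |10−4| = 6, does not fit → Rejected.
(10, 2): |10−2| = 8, does not fit → Rejected.
(9, 2): |9−2| = 7, does not fit → Rejected.

Rejected, Accepted, Rejected, Rejected, Rejected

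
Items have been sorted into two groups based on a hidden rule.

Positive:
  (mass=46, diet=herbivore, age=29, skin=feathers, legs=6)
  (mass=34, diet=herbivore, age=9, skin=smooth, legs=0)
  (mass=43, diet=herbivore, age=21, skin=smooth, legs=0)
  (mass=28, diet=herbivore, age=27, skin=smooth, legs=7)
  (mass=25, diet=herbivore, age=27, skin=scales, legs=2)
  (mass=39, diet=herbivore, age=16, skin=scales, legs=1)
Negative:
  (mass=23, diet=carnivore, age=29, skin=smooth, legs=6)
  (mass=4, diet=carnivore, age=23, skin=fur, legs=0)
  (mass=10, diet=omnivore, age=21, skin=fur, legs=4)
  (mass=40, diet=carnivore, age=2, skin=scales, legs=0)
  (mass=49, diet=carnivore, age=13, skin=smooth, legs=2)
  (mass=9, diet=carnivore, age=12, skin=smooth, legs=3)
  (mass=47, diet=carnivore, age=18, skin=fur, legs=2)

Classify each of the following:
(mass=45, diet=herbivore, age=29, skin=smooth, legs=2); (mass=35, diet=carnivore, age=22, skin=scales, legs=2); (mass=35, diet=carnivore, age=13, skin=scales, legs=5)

Positive, Negative, Negative

Rule: diet is herbivore. This holds for each 'Positive' example and fails for each 'Negative' one.
(mass=45, diet=herbivore, age=29, skin=smooth, legs=2): diet is herbivore, matches → Positive.
(mass=35, diet=carnivore, age=22, skin=scales, legs=2): diet is carnivore, fails the rule → Negative.
(mass=35, diet=carnivore, age=13, skin=scales, legs=5): diet is carnivore, fails the rule → Negative.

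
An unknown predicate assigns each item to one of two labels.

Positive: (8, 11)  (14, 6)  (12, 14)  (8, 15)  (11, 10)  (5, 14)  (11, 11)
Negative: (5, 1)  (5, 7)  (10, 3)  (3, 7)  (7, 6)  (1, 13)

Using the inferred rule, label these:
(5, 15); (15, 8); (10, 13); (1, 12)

Positive, Positive, Positive, Negative

One predicate separates the groups cleanly: sum ≥ 19.
(5, 15): Positive (5+15 = 20).
(15, 8): Positive (15+8 = 23).
(10, 13): Positive (10+13 = 23).
(1, 12): Negative (1+12 = 13).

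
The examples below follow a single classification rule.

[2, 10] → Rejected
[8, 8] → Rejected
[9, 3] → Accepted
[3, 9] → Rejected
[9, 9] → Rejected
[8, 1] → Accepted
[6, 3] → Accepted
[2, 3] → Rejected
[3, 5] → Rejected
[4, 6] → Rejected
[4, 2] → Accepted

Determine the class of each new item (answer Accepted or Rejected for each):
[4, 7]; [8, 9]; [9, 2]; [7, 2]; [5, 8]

Rejected, Rejected, Accepted, Accepted, Rejected

The distinguishing property — first > second — holds for all the 'Accepted' cases and none of the 'Rejected' cases.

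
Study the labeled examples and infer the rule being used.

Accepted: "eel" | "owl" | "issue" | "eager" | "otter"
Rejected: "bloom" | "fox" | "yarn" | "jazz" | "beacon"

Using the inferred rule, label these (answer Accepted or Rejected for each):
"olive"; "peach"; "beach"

Accepted, Rejected, Rejected

Comparing the two groups points to one rule — starts with a vowel.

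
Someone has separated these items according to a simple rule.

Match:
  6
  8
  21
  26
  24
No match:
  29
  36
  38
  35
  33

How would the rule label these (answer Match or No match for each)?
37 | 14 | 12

No match, Match, Match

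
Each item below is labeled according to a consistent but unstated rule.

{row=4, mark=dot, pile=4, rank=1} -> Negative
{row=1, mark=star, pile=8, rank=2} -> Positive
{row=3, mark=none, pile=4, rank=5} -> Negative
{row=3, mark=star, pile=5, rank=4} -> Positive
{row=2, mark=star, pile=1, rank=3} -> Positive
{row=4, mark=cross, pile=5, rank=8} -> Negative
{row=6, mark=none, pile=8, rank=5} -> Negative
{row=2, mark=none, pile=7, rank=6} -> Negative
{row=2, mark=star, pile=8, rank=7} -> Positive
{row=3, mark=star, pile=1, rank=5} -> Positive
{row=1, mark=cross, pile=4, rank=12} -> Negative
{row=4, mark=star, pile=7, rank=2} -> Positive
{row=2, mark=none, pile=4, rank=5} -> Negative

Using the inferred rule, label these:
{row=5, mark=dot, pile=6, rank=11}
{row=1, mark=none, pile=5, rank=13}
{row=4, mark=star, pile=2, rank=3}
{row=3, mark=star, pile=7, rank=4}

Negative, Negative, Positive, Positive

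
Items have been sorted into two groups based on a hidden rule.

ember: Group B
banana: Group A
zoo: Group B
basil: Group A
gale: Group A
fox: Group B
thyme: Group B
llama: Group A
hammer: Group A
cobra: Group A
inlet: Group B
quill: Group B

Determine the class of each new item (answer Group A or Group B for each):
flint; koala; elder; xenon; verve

The common property of the 'Group A' items is: contains 'a'. No 'Group B' item has it.
flint: no 'a', does not satisfy this → Group B. koala: has 'a', matches → Group A. elder: no 'a', does not satisfy this → Group B. xenon: no 'a', does not satisfy this → Group B. verve: no 'a', does not satisfy this → Group B.

Group B, Group A, Group B, Group B, Group B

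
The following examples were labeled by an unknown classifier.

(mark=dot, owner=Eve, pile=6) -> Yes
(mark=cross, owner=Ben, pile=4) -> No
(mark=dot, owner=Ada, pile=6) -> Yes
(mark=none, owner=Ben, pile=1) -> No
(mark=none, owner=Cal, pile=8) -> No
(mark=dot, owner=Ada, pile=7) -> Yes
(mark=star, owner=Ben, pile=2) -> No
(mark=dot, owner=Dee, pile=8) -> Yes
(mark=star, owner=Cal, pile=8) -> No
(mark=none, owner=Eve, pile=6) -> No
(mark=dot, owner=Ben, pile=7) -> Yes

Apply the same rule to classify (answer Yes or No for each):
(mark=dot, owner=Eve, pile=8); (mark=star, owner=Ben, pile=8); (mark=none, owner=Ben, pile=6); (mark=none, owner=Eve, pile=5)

'Yes' ⟺ mark is dot.

Yes, No, No, No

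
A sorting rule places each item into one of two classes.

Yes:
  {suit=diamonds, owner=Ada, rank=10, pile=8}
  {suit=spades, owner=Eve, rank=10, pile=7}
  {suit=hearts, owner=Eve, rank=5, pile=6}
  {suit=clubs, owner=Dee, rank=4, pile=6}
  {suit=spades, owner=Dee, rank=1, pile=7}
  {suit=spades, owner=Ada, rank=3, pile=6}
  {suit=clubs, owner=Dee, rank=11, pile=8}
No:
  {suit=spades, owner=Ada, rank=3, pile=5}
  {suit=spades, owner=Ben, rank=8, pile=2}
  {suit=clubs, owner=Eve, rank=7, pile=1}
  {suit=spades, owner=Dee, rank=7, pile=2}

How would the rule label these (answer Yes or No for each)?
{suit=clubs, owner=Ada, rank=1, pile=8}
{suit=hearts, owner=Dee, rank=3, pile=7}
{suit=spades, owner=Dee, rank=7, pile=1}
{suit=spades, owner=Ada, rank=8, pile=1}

Yes, Yes, No, No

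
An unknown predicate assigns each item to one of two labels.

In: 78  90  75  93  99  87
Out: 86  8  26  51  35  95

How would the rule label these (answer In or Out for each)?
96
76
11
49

Rule: multiple of 3 AND at least 75. This holds for each 'In' example and fails for each 'Out' one.
96 — 96 = 3·32, 96 ≥ 75, hence In. 76 — 76 = 3·25 + 1, 76 ≥ 75, hence Out. 11 — 11 = 3·3 + 2, 11 < 75, hence Out. 49 — 49 = 3·16 + 1, 49 < 75, hence Out.

In, Out, Out, Out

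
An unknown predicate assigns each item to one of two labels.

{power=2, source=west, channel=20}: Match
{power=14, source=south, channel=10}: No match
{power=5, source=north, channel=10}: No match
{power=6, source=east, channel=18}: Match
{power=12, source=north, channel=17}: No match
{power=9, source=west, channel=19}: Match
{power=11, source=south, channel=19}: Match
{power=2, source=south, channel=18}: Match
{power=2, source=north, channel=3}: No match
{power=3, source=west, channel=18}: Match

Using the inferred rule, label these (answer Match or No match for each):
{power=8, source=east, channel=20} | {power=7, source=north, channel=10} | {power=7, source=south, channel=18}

The common property of the 'Match' items is: channel ≥ 18. No 'No match' item has it.
{power=8, source=east, channel=20}: channel = 20, passes → Match. {power=7, source=north, channel=10}: channel = 10, does not fit → No match. {power=7, source=south, channel=18}: channel = 18, passes → Match.

Match, No match, Match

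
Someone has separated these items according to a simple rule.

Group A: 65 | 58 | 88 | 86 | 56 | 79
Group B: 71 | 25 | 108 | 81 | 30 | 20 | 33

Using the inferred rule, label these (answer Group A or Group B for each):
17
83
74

Group B, Group A, Group A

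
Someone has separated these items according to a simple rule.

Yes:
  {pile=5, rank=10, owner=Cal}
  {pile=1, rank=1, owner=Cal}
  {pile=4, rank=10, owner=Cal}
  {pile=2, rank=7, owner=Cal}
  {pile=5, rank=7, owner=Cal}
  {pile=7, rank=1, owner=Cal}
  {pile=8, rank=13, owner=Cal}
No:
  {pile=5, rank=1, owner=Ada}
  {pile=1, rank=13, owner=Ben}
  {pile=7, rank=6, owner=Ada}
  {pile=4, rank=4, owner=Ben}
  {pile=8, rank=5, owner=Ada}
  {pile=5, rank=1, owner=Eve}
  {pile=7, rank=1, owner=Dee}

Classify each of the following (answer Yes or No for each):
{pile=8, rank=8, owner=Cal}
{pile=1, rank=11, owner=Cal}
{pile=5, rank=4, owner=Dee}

One predicate separates the groups cleanly: owner is Cal.
{pile=8, rank=8, owner=Cal}: Yes (owner is Cal).
{pile=1, rank=11, owner=Cal}: Yes (owner is Cal).
{pile=5, rank=4, owner=Dee}: No (owner is Dee).

Yes, Yes, No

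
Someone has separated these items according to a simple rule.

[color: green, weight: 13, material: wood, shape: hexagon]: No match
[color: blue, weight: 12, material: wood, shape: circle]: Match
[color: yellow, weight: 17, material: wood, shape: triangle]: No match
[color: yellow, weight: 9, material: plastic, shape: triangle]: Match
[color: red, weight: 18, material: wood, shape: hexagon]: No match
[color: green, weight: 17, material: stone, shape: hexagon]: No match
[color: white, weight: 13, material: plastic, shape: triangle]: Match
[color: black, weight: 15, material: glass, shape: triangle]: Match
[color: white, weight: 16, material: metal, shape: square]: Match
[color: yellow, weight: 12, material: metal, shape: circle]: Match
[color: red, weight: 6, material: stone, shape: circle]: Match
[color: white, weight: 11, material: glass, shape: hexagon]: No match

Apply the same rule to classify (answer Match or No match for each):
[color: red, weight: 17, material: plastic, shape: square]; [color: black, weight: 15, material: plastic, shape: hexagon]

The distinguishing property — shape is not hexagon AND weight ≤ 16 — holds for all the 'Match' cases and none of the 'No match' cases.
[color: red, weight: 17, material: plastic, shape: square] — shape is square, weight = 17, hence No match. [color: black, weight: 15, material: plastic, shape: hexagon] — shape is hexagon, weight = 15, hence No match.

No match, No match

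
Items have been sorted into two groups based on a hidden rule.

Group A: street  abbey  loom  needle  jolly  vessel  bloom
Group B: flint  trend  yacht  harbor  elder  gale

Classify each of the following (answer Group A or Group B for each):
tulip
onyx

Group B, Group B

A rule that fits every label: has a double letter — true of each 'Group A' example, false of each 'Group B' one.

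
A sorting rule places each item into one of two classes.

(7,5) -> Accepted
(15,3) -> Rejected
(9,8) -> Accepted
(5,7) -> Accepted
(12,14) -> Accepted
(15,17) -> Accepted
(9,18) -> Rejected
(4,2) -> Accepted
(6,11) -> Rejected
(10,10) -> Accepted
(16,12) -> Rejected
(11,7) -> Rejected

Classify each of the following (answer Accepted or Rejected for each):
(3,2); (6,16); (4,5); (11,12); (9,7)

Accepted, Rejected, Accepted, Accepted, Accepted

A rule that fits every label: |first − second| ≤ 2 — true of each 'Accepted' example, false of each 'Rejected' one.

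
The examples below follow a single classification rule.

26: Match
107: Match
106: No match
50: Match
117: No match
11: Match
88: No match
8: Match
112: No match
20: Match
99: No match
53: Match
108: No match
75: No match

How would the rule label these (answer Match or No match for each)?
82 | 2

No match, Match

The common property of the 'Match' items is: ≡ 2 (mod 3). No 'No match' item has it.
82 — 82 mod 3 = 1, hence No match.
2 — 2 mod 3 = 2, hence Match.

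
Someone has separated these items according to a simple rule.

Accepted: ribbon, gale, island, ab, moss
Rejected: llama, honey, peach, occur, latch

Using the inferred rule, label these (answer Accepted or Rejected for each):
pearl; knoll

Rejected, Rejected

The rule appears to be: even length.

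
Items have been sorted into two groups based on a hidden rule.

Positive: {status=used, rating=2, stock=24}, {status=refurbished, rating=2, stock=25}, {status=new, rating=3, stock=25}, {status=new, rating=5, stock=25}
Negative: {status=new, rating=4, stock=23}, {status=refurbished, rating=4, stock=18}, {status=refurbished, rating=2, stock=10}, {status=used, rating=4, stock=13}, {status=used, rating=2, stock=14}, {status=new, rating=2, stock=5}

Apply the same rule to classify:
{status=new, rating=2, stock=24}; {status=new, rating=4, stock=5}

Positive, Negative

The classifier is using: stock ≥ 24.
{status=new, rating=2, stock=24}: stock = 24, qualifies → Positive.
{status=new, rating=4, stock=5}: stock = 5, doesn't match → Negative.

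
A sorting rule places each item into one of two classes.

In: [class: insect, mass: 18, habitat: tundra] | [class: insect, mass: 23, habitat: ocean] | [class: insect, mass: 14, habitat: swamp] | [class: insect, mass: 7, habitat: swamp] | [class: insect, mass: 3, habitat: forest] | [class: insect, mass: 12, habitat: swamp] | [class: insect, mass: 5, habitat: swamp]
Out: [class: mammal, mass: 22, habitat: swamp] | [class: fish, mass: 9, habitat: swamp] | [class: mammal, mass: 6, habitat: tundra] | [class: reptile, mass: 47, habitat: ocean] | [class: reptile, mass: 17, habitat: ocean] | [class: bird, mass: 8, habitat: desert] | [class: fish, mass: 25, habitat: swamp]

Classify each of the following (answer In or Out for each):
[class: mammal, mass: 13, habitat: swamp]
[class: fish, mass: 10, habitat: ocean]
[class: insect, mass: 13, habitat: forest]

Out, Out, In

The pattern is that an item is 'In' exactly when: class is insect.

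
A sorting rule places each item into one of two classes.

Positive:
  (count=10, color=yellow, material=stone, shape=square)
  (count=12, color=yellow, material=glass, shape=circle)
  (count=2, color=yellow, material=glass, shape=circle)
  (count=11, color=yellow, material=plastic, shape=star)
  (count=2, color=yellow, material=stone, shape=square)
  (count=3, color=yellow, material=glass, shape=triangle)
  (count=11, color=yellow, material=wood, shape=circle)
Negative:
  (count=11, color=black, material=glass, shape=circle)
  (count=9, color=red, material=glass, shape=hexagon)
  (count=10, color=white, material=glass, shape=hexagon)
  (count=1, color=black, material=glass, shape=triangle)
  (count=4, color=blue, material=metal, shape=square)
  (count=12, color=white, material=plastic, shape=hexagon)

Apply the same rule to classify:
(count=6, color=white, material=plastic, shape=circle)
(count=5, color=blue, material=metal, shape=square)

Negative, Negative

A rule that fits every label: color is yellow — true of each 'Positive' example, false of each 'Negative' one.
Negative: (count=6, color=white, material=plastic, shape=circle), since color is white.
Negative: (count=5, color=blue, material=metal, shape=square), since color is blue.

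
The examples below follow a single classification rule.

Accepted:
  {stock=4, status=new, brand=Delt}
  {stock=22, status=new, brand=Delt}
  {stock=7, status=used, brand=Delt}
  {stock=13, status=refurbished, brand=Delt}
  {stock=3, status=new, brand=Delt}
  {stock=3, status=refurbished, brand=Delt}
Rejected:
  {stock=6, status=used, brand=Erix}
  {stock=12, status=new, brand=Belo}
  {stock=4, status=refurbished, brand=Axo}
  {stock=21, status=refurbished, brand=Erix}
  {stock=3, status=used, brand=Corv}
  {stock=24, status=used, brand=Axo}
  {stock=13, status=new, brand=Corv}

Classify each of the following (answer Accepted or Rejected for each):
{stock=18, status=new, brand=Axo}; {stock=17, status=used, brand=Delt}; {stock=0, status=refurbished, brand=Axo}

All 'Accepted' examples share one property — brand is Delt — and every 'Rejected' example lacks it.

Rejected, Accepted, Rejected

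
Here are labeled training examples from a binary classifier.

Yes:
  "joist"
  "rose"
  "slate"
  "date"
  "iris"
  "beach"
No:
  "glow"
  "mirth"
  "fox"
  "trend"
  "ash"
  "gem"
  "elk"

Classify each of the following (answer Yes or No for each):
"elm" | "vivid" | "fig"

The pattern is that an item is 'Yes' exactly when: has ≥ 2 vowels.

No, Yes, No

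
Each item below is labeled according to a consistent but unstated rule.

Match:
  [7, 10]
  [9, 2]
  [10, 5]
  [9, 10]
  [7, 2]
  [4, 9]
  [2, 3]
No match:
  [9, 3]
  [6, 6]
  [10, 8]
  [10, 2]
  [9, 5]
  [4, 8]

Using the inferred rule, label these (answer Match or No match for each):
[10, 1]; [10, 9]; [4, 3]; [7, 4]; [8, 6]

Match, Match, Match, Match, No match

Rule: sum is odd. This holds for each 'Match' example and fails for each 'No match' one.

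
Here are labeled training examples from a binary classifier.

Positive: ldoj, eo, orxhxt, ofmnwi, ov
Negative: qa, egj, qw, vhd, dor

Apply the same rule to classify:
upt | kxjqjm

Negative, Negative

Every 'Positive' example satisfies: even length AND contains 'o'. None of the 'Negative' examples do.
upt: length 3, no 'o' — doesn't match, so Negative. kxjqjm: length 6, no 'o' — doesn't match, so Negative.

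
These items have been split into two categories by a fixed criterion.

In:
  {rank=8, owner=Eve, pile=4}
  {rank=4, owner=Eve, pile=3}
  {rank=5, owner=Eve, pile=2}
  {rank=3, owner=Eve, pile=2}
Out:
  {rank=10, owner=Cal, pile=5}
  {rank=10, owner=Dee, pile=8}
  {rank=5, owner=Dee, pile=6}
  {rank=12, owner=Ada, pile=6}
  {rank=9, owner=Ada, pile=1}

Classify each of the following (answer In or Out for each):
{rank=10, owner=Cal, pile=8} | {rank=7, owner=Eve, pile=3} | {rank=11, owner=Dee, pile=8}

Out, In, Out

Checking candidate rules against both groups, what survives is: owner is Eve.
{rank=10, owner=Cal, pile=8} → owner is Cal → Out. {rank=7, owner=Eve, pile=3} → owner is Eve → In. {rank=11, owner=Dee, pile=8} → owner is Dee → Out.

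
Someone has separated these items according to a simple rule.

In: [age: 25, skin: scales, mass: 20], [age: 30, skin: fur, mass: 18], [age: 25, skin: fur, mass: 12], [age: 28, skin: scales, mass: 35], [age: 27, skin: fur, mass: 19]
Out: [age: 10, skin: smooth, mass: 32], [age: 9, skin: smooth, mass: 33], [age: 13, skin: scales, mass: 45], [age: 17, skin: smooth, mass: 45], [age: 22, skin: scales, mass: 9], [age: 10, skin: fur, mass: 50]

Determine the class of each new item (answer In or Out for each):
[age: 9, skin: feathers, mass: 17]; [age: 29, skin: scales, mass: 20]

Out, In

The pattern is that an item is 'In' exactly when: age ≥ 25.
[age: 9, skin: feathers, mass: 17]: age = 9 — doesn't qualify, so Out.
[age: 29, skin: scales, mass: 20]: age = 29 — qualifies, so In.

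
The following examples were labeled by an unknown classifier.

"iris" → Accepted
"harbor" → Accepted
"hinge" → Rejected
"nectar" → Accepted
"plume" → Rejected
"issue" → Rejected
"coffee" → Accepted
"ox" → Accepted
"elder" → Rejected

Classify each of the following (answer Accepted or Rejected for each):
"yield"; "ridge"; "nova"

Rejected, Rejected, Accepted

Every 'Accepted' example satisfies: even length. None of the 'Rejected' examples do.
Rejected: "yield", since length 5. Rejected: "ridge", since length 5. Accepted: "nova", since length 4.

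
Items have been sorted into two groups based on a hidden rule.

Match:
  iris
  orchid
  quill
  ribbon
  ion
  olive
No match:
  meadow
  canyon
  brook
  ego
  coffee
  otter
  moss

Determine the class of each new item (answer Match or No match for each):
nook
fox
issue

Every 'Match' example satisfies: contains 'i'. None of the 'No match' examples do.
nook — no 'i', hence No match.
fox — no 'i', hence No match.
issue — has 'i', hence Match.

No match, No match, Match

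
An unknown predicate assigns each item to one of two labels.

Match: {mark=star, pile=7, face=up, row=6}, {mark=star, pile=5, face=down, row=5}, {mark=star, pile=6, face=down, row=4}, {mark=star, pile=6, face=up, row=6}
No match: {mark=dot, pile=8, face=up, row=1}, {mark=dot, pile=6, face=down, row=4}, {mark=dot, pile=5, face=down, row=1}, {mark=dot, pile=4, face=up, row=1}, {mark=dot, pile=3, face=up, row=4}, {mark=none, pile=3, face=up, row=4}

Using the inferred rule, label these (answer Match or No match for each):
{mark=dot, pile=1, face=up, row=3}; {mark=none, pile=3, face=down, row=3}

No match, No match

Checking candidate rules against both groups, what survives is: mark is star.
{mark=dot, pile=1, face=up, row=3}: mark is dot — does not satisfy this, so No match. {mark=none, pile=3, face=down, row=3}: mark is none — does not satisfy this, so No match.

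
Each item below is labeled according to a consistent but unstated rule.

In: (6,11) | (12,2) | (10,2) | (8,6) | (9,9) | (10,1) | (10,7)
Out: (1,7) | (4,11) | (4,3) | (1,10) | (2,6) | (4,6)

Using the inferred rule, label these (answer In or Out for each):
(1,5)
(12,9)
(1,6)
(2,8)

The simplest hypothesis consistent with all the labels is: first ≥ 6.
(1,5) → first 1 → Out. (12,9) → first 12 → In. (1,6) → first 1 → Out. (2,8) → first 2 → Out.

Out, In, Out, Out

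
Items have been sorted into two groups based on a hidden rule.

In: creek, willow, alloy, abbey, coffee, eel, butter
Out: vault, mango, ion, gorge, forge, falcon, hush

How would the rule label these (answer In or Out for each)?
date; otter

The classifier is using: has a double letter.
date → no doubled letter → Out. otter → 'tt' doubled → In.

Out, In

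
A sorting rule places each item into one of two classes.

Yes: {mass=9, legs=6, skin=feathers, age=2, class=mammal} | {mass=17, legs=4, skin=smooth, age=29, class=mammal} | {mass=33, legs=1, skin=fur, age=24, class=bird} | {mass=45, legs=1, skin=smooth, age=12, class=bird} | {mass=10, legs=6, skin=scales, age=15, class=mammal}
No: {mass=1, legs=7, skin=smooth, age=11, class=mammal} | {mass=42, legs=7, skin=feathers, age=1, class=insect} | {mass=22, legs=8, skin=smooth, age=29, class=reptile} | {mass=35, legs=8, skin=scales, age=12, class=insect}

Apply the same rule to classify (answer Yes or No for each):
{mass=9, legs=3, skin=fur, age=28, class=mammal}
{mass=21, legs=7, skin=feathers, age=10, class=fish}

All 'Yes' examples share one property — legs ≤ 6 — and every 'No' example lacks it.
{mass=9, legs=3, skin=fur, age=28, class=mammal}: Yes (legs = 3). {mass=21, legs=7, skin=feathers, age=10, class=fish}: No (legs = 7).

Yes, No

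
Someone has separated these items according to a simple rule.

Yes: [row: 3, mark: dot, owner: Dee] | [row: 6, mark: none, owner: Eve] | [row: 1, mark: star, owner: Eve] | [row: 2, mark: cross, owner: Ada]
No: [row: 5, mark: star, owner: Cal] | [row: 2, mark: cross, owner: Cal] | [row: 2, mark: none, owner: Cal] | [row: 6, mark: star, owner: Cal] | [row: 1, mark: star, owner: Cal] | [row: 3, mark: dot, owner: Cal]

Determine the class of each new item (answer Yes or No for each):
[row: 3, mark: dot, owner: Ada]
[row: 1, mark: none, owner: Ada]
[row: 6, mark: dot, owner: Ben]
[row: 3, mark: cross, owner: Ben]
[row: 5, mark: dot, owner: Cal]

Yes, Yes, Yes, Yes, No

Looking at the examples, the only property every 'Yes' case has and every 'No' case lacks is: owner is not Cal.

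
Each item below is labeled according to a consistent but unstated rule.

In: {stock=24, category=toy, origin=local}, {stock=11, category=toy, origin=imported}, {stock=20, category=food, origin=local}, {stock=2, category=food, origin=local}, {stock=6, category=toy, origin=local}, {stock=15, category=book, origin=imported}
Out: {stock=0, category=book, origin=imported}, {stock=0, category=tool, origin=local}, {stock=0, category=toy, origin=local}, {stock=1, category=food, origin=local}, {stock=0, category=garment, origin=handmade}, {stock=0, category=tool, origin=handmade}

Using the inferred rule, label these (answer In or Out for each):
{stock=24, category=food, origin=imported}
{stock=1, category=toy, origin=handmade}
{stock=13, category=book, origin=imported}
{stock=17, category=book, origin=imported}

The distinguishing property — stock ≥ 2 — holds for all the 'In' cases and none of the 'Out' cases.
{stock=24, category=food, origin=imported} — stock = 24, hence In.
{stock=1, category=toy, origin=handmade} — stock = 1, hence Out.
{stock=13, category=book, origin=imported} — stock = 13, hence In.
{stock=17, category=book, origin=imported} — stock = 17, hence In.

In, Out, In, In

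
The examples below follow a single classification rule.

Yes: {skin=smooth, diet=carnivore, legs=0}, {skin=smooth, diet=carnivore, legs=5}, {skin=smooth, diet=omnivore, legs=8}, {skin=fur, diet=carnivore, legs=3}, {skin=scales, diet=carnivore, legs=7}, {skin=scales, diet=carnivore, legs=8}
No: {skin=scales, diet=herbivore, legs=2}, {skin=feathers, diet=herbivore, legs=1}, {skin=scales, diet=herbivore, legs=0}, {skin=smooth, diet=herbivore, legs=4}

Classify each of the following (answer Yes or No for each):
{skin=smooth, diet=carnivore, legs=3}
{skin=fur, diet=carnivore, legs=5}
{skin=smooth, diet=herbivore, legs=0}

Yes, Yes, No

Every 'Yes' example satisfies: diet is not herbivore. None of the 'No' examples do.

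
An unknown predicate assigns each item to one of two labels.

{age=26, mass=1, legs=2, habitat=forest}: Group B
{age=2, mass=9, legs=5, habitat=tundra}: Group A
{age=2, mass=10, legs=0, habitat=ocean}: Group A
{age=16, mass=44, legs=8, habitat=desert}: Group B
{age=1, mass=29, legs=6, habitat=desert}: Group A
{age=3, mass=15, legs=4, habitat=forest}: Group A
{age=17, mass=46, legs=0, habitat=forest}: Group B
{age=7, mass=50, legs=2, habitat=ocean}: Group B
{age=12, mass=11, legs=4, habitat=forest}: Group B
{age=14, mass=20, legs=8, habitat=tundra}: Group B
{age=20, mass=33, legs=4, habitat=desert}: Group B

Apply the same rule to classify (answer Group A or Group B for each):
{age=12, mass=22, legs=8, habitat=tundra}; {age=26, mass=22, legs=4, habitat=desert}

Group B, Group B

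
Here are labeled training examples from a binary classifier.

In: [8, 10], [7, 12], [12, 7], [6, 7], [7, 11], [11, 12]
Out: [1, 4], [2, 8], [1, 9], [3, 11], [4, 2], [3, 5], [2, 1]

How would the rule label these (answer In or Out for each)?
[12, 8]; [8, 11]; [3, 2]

In, In, Out

A rule that fits every label: first ≥ 5 — true of each 'In' example, false of each 'Out' one.
[12, 8] — first 12, hence In.
[8, 11] — first 8, hence In.
[3, 2] — first 3, hence Out.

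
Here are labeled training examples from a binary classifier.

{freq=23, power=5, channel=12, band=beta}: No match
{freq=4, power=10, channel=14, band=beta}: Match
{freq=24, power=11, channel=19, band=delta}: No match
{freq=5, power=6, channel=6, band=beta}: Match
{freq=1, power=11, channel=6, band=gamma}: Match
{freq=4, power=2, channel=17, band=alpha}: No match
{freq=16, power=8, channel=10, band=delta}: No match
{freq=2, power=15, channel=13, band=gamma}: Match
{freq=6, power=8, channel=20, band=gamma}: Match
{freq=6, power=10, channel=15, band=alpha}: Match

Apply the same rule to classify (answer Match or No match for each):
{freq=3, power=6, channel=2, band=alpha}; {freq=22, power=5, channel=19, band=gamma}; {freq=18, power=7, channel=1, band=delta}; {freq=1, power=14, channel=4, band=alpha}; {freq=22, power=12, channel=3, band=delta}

The common property of the 'Match' items is: freq ≤ 6 AND power ≥ 5. No 'No match' item has it.

Match, No match, No match, Match, No match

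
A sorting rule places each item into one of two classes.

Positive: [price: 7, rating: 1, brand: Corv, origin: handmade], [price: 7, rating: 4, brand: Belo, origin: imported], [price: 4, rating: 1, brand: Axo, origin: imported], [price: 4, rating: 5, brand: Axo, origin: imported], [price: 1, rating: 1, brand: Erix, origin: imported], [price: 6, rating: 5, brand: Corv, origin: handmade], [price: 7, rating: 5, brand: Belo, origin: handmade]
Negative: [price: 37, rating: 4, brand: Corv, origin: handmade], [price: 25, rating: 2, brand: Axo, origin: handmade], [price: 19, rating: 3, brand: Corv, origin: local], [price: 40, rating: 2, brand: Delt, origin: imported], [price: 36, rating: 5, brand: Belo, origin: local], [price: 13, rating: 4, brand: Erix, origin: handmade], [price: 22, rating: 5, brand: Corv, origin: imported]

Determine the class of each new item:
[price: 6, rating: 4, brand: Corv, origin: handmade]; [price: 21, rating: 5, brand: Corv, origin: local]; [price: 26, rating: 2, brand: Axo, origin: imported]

Positive, Negative, Negative

The rule appears to be: price ≤ 7.
[price: 6, rating: 4, brand: Corv, origin: handmade]: price = 6 — meets the rule, so Positive.
[price: 21, rating: 5, brand: Corv, origin: local]: price = 21 — fails this test, so Negative.
[price: 26, rating: 2, brand: Axo, origin: imported]: price = 26 — fails this test, so Negative.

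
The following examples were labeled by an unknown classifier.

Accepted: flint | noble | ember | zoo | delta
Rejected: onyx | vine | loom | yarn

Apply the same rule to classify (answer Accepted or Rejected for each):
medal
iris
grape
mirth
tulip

Checking candidate rules against both groups, what survives is: odd length.
medal → length 5 → Accepted. iris → length 4 → Rejected. grape → length 5 → Accepted. mirth → length 5 → Accepted. tulip → length 5 → Accepted.

Accepted, Rejected, Accepted, Accepted, Accepted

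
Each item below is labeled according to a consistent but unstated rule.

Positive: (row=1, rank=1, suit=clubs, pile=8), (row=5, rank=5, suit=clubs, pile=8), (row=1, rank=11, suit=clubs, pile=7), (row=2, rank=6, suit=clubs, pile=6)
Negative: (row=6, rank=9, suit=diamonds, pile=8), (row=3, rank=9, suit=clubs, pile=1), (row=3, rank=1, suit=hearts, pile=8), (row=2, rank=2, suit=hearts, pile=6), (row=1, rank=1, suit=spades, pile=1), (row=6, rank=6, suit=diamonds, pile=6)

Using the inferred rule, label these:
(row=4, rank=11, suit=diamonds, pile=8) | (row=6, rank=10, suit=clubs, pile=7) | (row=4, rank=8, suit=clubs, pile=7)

Negative, Positive, Positive

The simplest hypothesis consistent with all the labels is: suit is clubs AND pile ≥ 6.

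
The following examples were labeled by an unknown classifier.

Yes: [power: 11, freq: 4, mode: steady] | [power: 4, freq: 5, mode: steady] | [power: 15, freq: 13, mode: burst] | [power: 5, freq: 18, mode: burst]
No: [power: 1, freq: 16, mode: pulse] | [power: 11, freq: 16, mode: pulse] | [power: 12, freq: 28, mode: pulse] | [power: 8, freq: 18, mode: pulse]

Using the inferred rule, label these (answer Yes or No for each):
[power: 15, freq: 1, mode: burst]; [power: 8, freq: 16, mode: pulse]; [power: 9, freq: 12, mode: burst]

Yes, No, Yes

The common property of the 'Yes' items is: mode is not pulse. No 'No' item has it.
[power: 15, freq: 1, mode: burst] — mode is burst, hence Yes.
[power: 8, freq: 16, mode: pulse] — mode is pulse, hence No.
[power: 9, freq: 12, mode: burst] — mode is burst, hence Yes.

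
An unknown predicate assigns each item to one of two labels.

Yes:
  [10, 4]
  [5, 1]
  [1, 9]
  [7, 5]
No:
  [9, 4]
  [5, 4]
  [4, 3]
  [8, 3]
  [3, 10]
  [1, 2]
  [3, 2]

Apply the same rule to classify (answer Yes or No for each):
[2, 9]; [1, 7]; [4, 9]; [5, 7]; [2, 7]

No, Yes, No, Yes, No

Rule: sum is even. This holds for each 'Yes' example and fails for each 'No' one.
[2, 9] → 2+9 = 11 → No.
[1, 7] → 1+7 = 8 → Yes.
[4, 9] → 4+9 = 13 → No.
[5, 7] → 5+7 = 12 → Yes.
[2, 7] → 2+7 = 9 → No.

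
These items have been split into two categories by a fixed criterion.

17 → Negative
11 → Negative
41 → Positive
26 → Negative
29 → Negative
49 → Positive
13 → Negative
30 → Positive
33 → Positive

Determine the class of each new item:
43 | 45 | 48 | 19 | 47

Positive, Positive, Positive, Negative, Positive

A rule that fits every label: at least 30 — true of each 'Positive' example, false of each 'Negative' one.
43: Positive (43 ≥ 30).
45: Positive (45 ≥ 30).
48: Positive (48 ≥ 30).
19: Negative (19 < 30).
47: Positive (47 ≥ 30).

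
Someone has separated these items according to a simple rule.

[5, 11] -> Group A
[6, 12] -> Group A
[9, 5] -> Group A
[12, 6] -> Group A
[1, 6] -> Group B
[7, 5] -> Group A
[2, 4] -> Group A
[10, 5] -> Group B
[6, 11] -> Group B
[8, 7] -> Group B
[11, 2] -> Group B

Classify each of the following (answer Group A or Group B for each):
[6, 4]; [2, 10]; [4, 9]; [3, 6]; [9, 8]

A rule that fits every label: sum is even — true of each 'Group A' example, false of each 'Group B' one.
[6, 4]: 6+4 = 10, fits → Group A.
[2, 10]: 2+10 = 12, fits → Group A.
[4, 9]: 4+9 = 13, does not fit → Group B.
[3, 6]: 3+6 = 9, does not fit → Group B.
[9, 8]: 9+8 = 17, does not fit → Group B.

Group A, Group A, Group B, Group B, Group B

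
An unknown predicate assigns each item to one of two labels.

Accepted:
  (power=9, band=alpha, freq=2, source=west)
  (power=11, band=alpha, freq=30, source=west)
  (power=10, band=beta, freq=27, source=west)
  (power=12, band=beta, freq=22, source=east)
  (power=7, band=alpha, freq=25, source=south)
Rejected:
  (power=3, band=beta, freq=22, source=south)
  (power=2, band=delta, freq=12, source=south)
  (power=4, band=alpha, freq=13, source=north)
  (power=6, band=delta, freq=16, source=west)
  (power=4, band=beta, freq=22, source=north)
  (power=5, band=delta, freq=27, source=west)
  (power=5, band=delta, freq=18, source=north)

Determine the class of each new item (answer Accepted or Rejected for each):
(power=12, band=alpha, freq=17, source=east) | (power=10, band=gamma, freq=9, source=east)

Accepted, Accepted

The classifier is using: power ≥ 7.
(power=12, band=alpha, freq=17, source=east): Accepted (power = 12).
(power=10, band=gamma, freq=9, source=east): Accepted (power = 10).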